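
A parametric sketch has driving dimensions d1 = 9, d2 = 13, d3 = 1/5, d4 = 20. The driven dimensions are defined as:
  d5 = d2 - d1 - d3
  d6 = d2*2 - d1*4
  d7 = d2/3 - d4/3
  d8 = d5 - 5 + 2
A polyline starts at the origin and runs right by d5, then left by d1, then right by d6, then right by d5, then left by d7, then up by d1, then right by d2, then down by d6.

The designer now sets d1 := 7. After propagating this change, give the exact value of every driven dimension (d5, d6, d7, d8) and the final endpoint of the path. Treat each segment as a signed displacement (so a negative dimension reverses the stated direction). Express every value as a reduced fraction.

d5 = 29/5
d6 = -2
d7 = -7/3
d8 = 14/5
endpoint = (269/15, 9)

Apply edit: d1 := 7
  d5 = d2 - d1 - d3 = 29/5
  d6 = d2*2 - d1*4 = -2
  d7 = d2/3 - d4/3 = -7/3
  d8 = d5 - 5 + 2 = 14/5
Walk from origin (0, 0):
  seg 1: right by d5 = 29/5 → (29/5, 0)
  seg 2: left by d1 = 7 → (-6/5, 0)
  seg 3: right by d6 = -2 → (-16/5, 0)
  seg 4: right by d5 = 29/5 → (13/5, 0)
  seg 5: left by d7 = -7/3 → (74/15, 0)
  seg 6: up by d1 = 7 → (74/15, 7)
  seg 7: right by d2 = 13 → (269/15, 7)
  seg 8: down by d6 = -2 → (269/15, 9)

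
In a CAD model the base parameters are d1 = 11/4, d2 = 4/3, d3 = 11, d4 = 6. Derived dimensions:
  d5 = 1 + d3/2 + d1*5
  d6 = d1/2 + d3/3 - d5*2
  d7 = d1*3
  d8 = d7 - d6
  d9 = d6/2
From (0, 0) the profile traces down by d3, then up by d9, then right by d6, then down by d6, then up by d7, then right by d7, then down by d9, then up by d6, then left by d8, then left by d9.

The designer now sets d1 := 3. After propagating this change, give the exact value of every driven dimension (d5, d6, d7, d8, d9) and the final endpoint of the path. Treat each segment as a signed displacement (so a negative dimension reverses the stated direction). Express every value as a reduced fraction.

d5 = 43/2
d6 = -227/6
d7 = 9
d8 = 281/6
d9 = -227/12
endpoint = (-227/4, -2)

Apply edit: d1 := 3
  d5 = 1 + d3/2 + d1*5 = 43/2
  d6 = d1/2 + d3/3 - d5*2 = -227/6
  d7 = d1*3 = 9
  d8 = d7 - d6 = 281/6
  d9 = d6/2 = -227/12
Walk from origin (0, 0):
  seg 1: down by d3 = 11 → (0, -11)
  seg 2: up by d9 = -227/12 → (0, -359/12)
  seg 3: right by d6 = -227/6 → (-227/6, -359/12)
  seg 4: down by d6 = -227/6 → (-227/6, 95/12)
  seg 5: up by d7 = 9 → (-227/6, 203/12)
  seg 6: right by d7 = 9 → (-173/6, 203/12)
  seg 7: down by d9 = -227/12 → (-173/6, 215/6)
  seg 8: up by d6 = -227/6 → (-173/6, -2)
  seg 9: left by d8 = 281/6 → (-227/3, -2)
  seg 10: left by d9 = -227/12 → (-227/4, -2)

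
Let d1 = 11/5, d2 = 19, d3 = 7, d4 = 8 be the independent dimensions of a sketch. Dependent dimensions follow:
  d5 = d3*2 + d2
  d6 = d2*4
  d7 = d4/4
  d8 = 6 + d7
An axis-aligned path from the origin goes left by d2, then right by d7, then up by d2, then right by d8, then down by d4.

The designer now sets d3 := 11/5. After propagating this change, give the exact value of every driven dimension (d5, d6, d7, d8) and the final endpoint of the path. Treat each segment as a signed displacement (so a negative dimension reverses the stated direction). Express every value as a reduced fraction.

Apply edit: d3 := 11/5
  d5 = d3*2 + d2 = 117/5
  d6 = d2*4 = 76
  d7 = d4/4 = 2
  d8 = 6 + d7 = 8
Walk from origin (0, 0):
  seg 1: left by d2 = 19 → (-19, 0)
  seg 2: right by d7 = 2 → (-17, 0)
  seg 3: up by d2 = 19 → (-17, 19)
  seg 4: right by d8 = 8 → (-9, 19)
  seg 5: down by d4 = 8 → (-9, 11)

d5 = 117/5
d6 = 76
d7 = 2
d8 = 8
endpoint = (-9, 11)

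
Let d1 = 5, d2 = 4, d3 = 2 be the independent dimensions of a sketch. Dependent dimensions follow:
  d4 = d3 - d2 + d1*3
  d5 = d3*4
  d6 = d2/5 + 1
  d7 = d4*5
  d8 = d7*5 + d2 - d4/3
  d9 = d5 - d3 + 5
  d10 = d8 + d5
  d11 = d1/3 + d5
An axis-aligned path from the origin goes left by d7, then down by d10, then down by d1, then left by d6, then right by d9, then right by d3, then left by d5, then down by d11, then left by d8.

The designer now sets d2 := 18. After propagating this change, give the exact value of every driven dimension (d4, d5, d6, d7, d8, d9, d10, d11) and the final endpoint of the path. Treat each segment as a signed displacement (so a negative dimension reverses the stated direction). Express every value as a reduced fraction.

Apply edit: d2 := 18
  d4 = d3 - d2 + d1*3 = -1
  d5 = d3*4 = 8
  d6 = d2/5 + 1 = 23/5
  d7 = d4*5 = -5
  d8 = d7*5 + d2 - d4/3 = -20/3
  d9 = d5 - d3 + 5 = 11
  d10 = d8 + d5 = 4/3
  d11 = d1/3 + d5 = 29/3
Walk from origin (0, 0):
  seg 1: left by d7 = -5 → (5, 0)
  seg 2: down by d10 = 4/3 → (5, -4/3)
  seg 3: down by d1 = 5 → (5, -19/3)
  seg 4: left by d6 = 23/5 → (2/5, -19/3)
  seg 5: right by d9 = 11 → (57/5, -19/3)
  seg 6: right by d3 = 2 → (67/5, -19/3)
  seg 7: left by d5 = 8 → (27/5, -19/3)
  seg 8: down by d11 = 29/3 → (27/5, -16)
  seg 9: left by d8 = -20/3 → (181/15, -16)

d4 = -1
d5 = 8
d6 = 23/5
d7 = -5
d8 = -20/3
d9 = 11
d10 = 4/3
d11 = 29/3
endpoint = (181/15, -16)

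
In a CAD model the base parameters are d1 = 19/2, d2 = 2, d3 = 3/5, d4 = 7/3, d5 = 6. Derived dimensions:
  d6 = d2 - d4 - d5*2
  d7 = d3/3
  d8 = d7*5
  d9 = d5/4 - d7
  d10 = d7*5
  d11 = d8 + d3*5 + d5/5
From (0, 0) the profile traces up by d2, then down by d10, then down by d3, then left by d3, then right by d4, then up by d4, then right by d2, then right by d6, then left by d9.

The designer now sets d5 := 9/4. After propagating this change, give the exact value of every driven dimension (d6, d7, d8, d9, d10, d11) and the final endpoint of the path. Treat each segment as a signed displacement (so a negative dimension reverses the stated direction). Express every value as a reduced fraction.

Apply edit: d5 := 9/4
  d6 = d2 - d4 - d5*2 = -29/6
  d7 = d3/3 = 1/5
  d8 = d7*5 = 1
  d9 = d5/4 - d7 = 29/80
  d10 = d7*5 = 1
  d11 = d8 + d3*5 + d5/5 = 89/20
Walk from origin (0, 0):
  seg 1: up by d2 = 2 → (0, 2)
  seg 2: down by d10 = 1 → (0, 1)
  seg 3: down by d3 = 3/5 → (0, 2/5)
  seg 4: left by d3 = 3/5 → (-3/5, 2/5)
  seg 5: right by d4 = 7/3 → (26/15, 2/5)
  seg 6: up by d4 = 7/3 → (26/15, 41/15)
  seg 7: right by d2 = 2 → (56/15, 41/15)
  seg 8: right by d6 = -29/6 → (-11/10, 41/15)
  seg 9: left by d9 = 29/80 → (-117/80, 41/15)

d6 = -29/6
d7 = 1/5
d8 = 1
d9 = 29/80
d10 = 1
d11 = 89/20
endpoint = (-117/80, 41/15)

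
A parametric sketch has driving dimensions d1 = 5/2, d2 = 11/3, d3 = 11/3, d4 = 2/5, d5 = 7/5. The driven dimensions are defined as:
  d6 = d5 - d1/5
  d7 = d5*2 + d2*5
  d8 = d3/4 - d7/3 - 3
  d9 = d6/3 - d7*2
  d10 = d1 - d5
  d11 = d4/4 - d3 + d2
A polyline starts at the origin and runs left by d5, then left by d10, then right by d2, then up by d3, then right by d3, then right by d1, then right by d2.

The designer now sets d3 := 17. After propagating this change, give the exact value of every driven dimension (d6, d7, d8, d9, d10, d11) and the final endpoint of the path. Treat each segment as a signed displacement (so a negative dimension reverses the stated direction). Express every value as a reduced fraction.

Apply edit: d3 := 17
  d6 = d5 - d1/5 = 9/10
  d7 = d5*2 + d2*5 = 317/15
  d8 = d3/4 - d7/3 - 3 = -1043/180
  d9 = d6/3 - d7*2 = -1259/30
  d10 = d1 - d5 = 11/10
  d11 = d4/4 - d3 + d2 = -397/30
Walk from origin (0, 0):
  seg 1: left by d5 = 7/5 → (-7/5, 0)
  seg 2: left by d10 = 11/10 → (-5/2, 0)
  seg 3: right by d2 = 11/3 → (7/6, 0)
  seg 4: up by d3 = 17 → (7/6, 17)
  seg 5: right by d3 = 17 → (109/6, 17)
  seg 6: right by d1 = 5/2 → (62/3, 17)
  seg 7: right by d2 = 11/3 → (73/3, 17)

d6 = 9/10
d7 = 317/15
d8 = -1043/180
d9 = -1259/30
d10 = 11/10
d11 = -397/30
endpoint = (73/3, 17)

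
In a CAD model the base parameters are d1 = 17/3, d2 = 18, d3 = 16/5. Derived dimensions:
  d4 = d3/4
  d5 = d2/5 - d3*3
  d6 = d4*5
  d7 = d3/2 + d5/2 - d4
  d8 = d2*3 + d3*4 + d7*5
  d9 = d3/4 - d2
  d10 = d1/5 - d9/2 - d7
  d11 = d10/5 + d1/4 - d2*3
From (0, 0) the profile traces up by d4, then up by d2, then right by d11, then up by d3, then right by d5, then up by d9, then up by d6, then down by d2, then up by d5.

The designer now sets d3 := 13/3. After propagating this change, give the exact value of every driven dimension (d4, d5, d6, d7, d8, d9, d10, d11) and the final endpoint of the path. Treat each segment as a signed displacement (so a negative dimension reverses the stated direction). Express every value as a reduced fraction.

Apply edit: d3 := 13/3
  d4 = d3/4 = 13/12
  d5 = d2/5 - d3*3 = -47/5
  d6 = d4*5 = 65/12
  d7 = d3/2 + d5/2 - d4 = -217/60
  d8 = d2*3 + d3*4 + d7*5 = 213/4
  d9 = d3/4 - d2 = -203/12
  d10 = d1/5 - d9/2 - d7 = 317/24
  d11 = d10/5 + d1/4 - d2*3 = -5993/120
Walk from origin (0, 0):
  seg 1: up by d4 = 13/12 → (0, 13/12)
  seg 2: up by d2 = 18 → (0, 229/12)
  seg 3: right by d11 = -5993/120 → (-5993/120, 229/12)
  seg 4: up by d3 = 13/3 → (-5993/120, 281/12)
  seg 5: right by d5 = -47/5 → (-7121/120, 281/12)
  seg 6: up by d9 = -203/12 → (-7121/120, 13/2)
  seg 7: up by d6 = 65/12 → (-7121/120, 143/12)
  seg 8: down by d2 = 18 → (-7121/120, -73/12)
  seg 9: up by d5 = -47/5 → (-7121/120, -929/60)

d4 = 13/12
d5 = -47/5
d6 = 65/12
d7 = -217/60
d8 = 213/4
d9 = -203/12
d10 = 317/24
d11 = -5993/120
endpoint = (-7121/120, -929/60)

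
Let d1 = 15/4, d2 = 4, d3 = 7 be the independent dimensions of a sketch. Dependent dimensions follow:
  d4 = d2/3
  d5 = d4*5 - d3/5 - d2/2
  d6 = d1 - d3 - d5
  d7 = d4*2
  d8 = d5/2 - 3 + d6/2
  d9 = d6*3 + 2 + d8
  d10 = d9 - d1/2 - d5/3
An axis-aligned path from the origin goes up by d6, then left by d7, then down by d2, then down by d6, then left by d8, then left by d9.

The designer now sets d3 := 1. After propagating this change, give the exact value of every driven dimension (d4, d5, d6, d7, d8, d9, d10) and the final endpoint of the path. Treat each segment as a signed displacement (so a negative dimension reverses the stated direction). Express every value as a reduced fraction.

d4 = 4/3
d5 = 67/15
d6 = -103/60
d7 = 8/3
d8 = -13/8
d9 = -191/40
d10 = -293/36
endpoint = (56/15, -4)

Apply edit: d3 := 1
  d4 = d2/3 = 4/3
  d5 = d4*5 - d3/5 - d2/2 = 67/15
  d6 = d1 - d3 - d5 = -103/60
  d7 = d4*2 = 8/3
  d8 = d5/2 - 3 + d6/2 = -13/8
  d9 = d6*3 + 2 + d8 = -191/40
  d10 = d9 - d1/2 - d5/3 = -293/36
Walk from origin (0, 0):
  seg 1: up by d6 = -103/60 → (0, -103/60)
  seg 2: left by d7 = 8/3 → (-8/3, -103/60)
  seg 3: down by d2 = 4 → (-8/3, -343/60)
  seg 4: down by d6 = -103/60 → (-8/3, -4)
  seg 5: left by d8 = -13/8 → (-25/24, -4)
  seg 6: left by d9 = -191/40 → (56/15, -4)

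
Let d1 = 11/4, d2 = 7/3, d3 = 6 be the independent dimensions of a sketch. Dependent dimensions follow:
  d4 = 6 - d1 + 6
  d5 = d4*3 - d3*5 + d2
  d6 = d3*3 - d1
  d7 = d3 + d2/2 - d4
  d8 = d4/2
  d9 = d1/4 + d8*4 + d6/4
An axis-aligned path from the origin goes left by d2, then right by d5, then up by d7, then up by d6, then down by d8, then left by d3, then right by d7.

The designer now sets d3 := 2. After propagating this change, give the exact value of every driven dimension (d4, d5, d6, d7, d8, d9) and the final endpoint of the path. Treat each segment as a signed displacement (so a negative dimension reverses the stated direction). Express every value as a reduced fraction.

d4 = 37/4
d5 = 241/12
d6 = 13/4
d7 = -73/12
d8 = 37/8
d9 = 20
endpoint = (29/3, -179/24)

Apply edit: d3 := 2
  d4 = 6 - d1 + 6 = 37/4
  d5 = d4*3 - d3*5 + d2 = 241/12
  d6 = d3*3 - d1 = 13/4
  d7 = d3 + d2/2 - d4 = -73/12
  d8 = d4/2 = 37/8
  d9 = d1/4 + d8*4 + d6/4 = 20
Walk from origin (0, 0):
  seg 1: left by d2 = 7/3 → (-7/3, 0)
  seg 2: right by d5 = 241/12 → (71/4, 0)
  seg 3: up by d7 = -73/12 → (71/4, -73/12)
  seg 4: up by d6 = 13/4 → (71/4, -17/6)
  seg 5: down by d8 = 37/8 → (71/4, -179/24)
  seg 6: left by d3 = 2 → (63/4, -179/24)
  seg 7: right by d7 = -73/12 → (29/3, -179/24)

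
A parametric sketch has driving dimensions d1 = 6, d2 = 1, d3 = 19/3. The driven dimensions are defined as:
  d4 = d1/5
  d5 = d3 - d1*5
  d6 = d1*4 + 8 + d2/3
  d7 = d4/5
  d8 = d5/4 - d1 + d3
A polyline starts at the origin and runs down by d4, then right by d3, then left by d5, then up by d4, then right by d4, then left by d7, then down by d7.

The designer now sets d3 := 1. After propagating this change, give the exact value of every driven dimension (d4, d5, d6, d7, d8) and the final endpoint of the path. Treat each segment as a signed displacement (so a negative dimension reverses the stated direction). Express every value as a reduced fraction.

d4 = 6/5
d5 = -29
d6 = 97/3
d7 = 6/25
d8 = -49/4
endpoint = (774/25, -6/25)

Apply edit: d3 := 1
  d4 = d1/5 = 6/5
  d5 = d3 - d1*5 = -29
  d6 = d1*4 + 8 + d2/3 = 97/3
  d7 = d4/5 = 6/25
  d8 = d5/4 - d1 + d3 = -49/4
Walk from origin (0, 0):
  seg 1: down by d4 = 6/5 → (0, -6/5)
  seg 2: right by d3 = 1 → (1, -6/5)
  seg 3: left by d5 = -29 → (30, -6/5)
  seg 4: up by d4 = 6/5 → (30, 0)
  seg 5: right by d4 = 6/5 → (156/5, 0)
  seg 6: left by d7 = 6/25 → (774/25, 0)
  seg 7: down by d7 = 6/25 → (774/25, -6/25)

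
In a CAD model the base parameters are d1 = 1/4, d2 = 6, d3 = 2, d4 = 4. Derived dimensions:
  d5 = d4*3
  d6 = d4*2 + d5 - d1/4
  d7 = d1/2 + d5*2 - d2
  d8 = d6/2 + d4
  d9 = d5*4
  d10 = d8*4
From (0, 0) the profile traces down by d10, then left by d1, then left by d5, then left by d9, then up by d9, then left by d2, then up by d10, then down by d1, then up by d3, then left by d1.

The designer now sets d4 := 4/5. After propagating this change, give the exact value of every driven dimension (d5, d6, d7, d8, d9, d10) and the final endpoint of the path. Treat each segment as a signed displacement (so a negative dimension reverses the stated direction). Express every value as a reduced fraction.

Apply edit: d4 := 4/5
  d5 = d4*3 = 12/5
  d6 = d4*2 + d5 - d1/4 = 63/16
  d7 = d1/2 + d5*2 - d2 = -43/40
  d8 = d6/2 + d4 = 443/160
  d9 = d5*4 = 48/5
  d10 = d8*4 = 443/40
Walk from origin (0, 0):
  seg 1: down by d10 = 443/40 → (0, -443/40)
  seg 2: left by d1 = 1/4 → (-1/4, -443/40)
  seg 3: left by d5 = 12/5 → (-53/20, -443/40)
  seg 4: left by d9 = 48/5 → (-49/4, -443/40)
  seg 5: up by d9 = 48/5 → (-49/4, -59/40)
  seg 6: left by d2 = 6 → (-73/4, -59/40)
  seg 7: up by d10 = 443/40 → (-73/4, 48/5)
  seg 8: down by d1 = 1/4 → (-73/4, 187/20)
  seg 9: up by d3 = 2 → (-73/4, 227/20)
  seg 10: left by d1 = 1/4 → (-37/2, 227/20)

d5 = 12/5
d6 = 63/16
d7 = -43/40
d8 = 443/160
d9 = 48/5
d10 = 443/40
endpoint = (-37/2, 227/20)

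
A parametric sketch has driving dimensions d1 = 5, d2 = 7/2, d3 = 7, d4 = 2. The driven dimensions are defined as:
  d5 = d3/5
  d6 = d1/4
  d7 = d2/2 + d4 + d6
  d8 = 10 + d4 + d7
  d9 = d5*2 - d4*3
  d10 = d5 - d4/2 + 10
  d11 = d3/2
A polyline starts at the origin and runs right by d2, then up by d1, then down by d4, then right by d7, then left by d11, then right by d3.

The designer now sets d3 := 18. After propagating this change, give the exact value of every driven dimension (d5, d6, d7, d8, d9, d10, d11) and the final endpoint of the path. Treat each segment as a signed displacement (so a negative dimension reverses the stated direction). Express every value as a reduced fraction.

d5 = 18/5
d6 = 5/4
d7 = 5
d8 = 17
d9 = 6/5
d10 = 63/5
d11 = 9
endpoint = (35/2, 3)

Apply edit: d3 := 18
  d5 = d3/5 = 18/5
  d6 = d1/4 = 5/4
  d7 = d2/2 + d4 + d6 = 5
  d8 = 10 + d4 + d7 = 17
  d9 = d5*2 - d4*3 = 6/5
  d10 = d5 - d4/2 + 10 = 63/5
  d11 = d3/2 = 9
Walk from origin (0, 0):
  seg 1: right by d2 = 7/2 → (7/2, 0)
  seg 2: up by d1 = 5 → (7/2, 5)
  seg 3: down by d4 = 2 → (7/2, 3)
  seg 4: right by d7 = 5 → (17/2, 3)
  seg 5: left by d11 = 9 → (-1/2, 3)
  seg 6: right by d3 = 18 → (35/2, 3)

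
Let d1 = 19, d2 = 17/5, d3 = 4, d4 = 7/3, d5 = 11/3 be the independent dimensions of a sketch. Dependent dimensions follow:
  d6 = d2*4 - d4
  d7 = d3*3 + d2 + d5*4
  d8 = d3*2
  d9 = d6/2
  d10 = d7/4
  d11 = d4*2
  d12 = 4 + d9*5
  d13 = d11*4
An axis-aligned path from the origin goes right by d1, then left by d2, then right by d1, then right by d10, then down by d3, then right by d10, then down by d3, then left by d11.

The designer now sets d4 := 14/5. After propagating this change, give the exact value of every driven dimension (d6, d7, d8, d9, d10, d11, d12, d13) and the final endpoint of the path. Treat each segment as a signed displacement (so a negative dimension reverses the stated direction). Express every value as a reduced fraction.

d6 = 54/5
d7 = 451/15
d8 = 8
d9 = 27/5
d10 = 451/60
d11 = 28/5
d12 = 31
d13 = 112/5
endpoint = (1321/30, -8)

Apply edit: d4 := 14/5
  d6 = d2*4 - d4 = 54/5
  d7 = d3*3 + d2 + d5*4 = 451/15
  d8 = d3*2 = 8
  d9 = d6/2 = 27/5
  d10 = d7/4 = 451/60
  d11 = d4*2 = 28/5
  d12 = 4 + d9*5 = 31
  d13 = d11*4 = 112/5
Walk from origin (0, 0):
  seg 1: right by d1 = 19 → (19, 0)
  seg 2: left by d2 = 17/5 → (78/5, 0)
  seg 3: right by d1 = 19 → (173/5, 0)
  seg 4: right by d10 = 451/60 → (2527/60, 0)
  seg 5: down by d3 = 4 → (2527/60, -4)
  seg 6: right by d10 = 451/60 → (1489/30, -4)
  seg 7: down by d3 = 4 → (1489/30, -8)
  seg 8: left by d11 = 28/5 → (1321/30, -8)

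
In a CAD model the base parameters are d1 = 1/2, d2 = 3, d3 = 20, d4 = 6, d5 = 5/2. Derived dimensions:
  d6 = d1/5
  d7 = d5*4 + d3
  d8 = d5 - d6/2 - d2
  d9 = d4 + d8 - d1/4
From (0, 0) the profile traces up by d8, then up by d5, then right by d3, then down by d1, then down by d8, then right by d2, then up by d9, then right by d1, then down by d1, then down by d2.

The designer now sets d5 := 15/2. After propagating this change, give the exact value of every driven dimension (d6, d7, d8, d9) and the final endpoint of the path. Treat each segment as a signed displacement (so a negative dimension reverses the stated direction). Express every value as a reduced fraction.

Apply edit: d5 := 15/2
  d6 = d1/5 = 1/10
  d7 = d5*4 + d3 = 50
  d8 = d5 - d6/2 - d2 = 89/20
  d9 = d4 + d8 - d1/4 = 413/40
Walk from origin (0, 0):
  seg 1: up by d8 = 89/20 → (0, 89/20)
  seg 2: up by d5 = 15/2 → (0, 239/20)
  seg 3: right by d3 = 20 → (20, 239/20)
  seg 4: down by d1 = 1/2 → (20, 229/20)
  seg 5: down by d8 = 89/20 → (20, 7)
  seg 6: right by d2 = 3 → (23, 7)
  seg 7: up by d9 = 413/40 → (23, 693/40)
  seg 8: right by d1 = 1/2 → (47/2, 693/40)
  seg 9: down by d1 = 1/2 → (47/2, 673/40)
  seg 10: down by d2 = 3 → (47/2, 553/40)

d6 = 1/10
d7 = 50
d8 = 89/20
d9 = 413/40
endpoint = (47/2, 553/40)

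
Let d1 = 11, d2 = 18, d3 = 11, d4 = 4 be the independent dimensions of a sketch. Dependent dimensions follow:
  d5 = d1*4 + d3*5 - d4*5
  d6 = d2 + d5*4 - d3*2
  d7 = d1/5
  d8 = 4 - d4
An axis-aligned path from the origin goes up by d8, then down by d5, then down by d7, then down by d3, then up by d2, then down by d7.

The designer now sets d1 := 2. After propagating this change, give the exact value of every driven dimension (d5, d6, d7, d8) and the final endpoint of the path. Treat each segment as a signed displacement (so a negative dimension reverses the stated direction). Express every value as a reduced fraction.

d5 = 43
d6 = 168
d7 = 2/5
d8 = 0
endpoint = (0, -184/5)

Apply edit: d1 := 2
  d5 = d1*4 + d3*5 - d4*5 = 43
  d6 = d2 + d5*4 - d3*2 = 168
  d7 = d1/5 = 2/5
  d8 = 4 - d4 = 0
Walk from origin (0, 0):
  seg 1: up by d8 = 0 → (0, 0)
  seg 2: down by d5 = 43 → (0, -43)
  seg 3: down by d7 = 2/5 → (0, -217/5)
  seg 4: down by d3 = 11 → (0, -272/5)
  seg 5: up by d2 = 18 → (0, -182/5)
  seg 6: down by d7 = 2/5 → (0, -184/5)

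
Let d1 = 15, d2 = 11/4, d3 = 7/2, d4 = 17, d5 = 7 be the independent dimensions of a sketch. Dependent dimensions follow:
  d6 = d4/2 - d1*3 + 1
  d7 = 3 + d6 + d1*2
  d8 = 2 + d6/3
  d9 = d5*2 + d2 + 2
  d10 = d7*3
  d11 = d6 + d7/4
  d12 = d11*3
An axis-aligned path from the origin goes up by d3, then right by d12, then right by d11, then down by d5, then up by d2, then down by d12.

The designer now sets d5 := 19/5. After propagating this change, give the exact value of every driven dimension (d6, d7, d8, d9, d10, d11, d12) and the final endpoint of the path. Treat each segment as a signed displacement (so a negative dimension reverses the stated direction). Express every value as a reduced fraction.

Apply edit: d5 := 19/5
  d6 = d4/2 - d1*3 + 1 = -71/2
  d7 = 3 + d6 + d1*2 = -5/2
  d8 = 2 + d6/3 = -59/6
  d9 = d5*2 + d2 + 2 = 247/20
  d10 = d7*3 = -15/2
  d11 = d6 + d7/4 = -289/8
  d12 = d11*3 = -867/8
Walk from origin (0, 0):
  seg 1: up by d3 = 7/2 → (0, 7/2)
  seg 2: right by d12 = -867/8 → (-867/8, 7/2)
  seg 3: right by d11 = -289/8 → (-289/2, 7/2)
  seg 4: down by d5 = 19/5 → (-289/2, -3/10)
  seg 5: up by d2 = 11/4 → (-289/2, 49/20)
  seg 6: down by d12 = -867/8 → (-289/2, 4433/40)

d6 = -71/2
d7 = -5/2
d8 = -59/6
d9 = 247/20
d10 = -15/2
d11 = -289/8
d12 = -867/8
endpoint = (-289/2, 4433/40)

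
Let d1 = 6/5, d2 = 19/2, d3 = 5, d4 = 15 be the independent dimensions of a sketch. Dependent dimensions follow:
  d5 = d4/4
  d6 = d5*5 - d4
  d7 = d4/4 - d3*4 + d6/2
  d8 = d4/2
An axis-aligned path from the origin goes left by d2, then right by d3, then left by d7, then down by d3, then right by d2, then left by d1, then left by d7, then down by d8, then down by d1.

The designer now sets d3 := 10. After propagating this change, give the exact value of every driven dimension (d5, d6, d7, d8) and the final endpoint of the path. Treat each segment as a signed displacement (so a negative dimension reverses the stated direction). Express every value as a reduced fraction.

Apply edit: d3 := 10
  d5 = d4/4 = 15/4
  d6 = d5*5 - d4 = 15/4
  d7 = d4/4 - d3*4 + d6/2 = -275/8
  d8 = d4/2 = 15/2
Walk from origin (0, 0):
  seg 1: left by d2 = 19/2 → (-19/2, 0)
  seg 2: right by d3 = 10 → (1/2, 0)
  seg 3: left by d7 = -275/8 → (279/8, 0)
  seg 4: down by d3 = 10 → (279/8, -10)
  seg 5: right by d2 = 19/2 → (355/8, -10)
  seg 6: left by d1 = 6/5 → (1727/40, -10)
  seg 7: left by d7 = -275/8 → (1551/20, -10)
  seg 8: down by d8 = 15/2 → (1551/20, -35/2)
  seg 9: down by d1 = 6/5 → (1551/20, -187/10)

d5 = 15/4
d6 = 15/4
d7 = -275/8
d8 = 15/2
endpoint = (1551/20, -187/10)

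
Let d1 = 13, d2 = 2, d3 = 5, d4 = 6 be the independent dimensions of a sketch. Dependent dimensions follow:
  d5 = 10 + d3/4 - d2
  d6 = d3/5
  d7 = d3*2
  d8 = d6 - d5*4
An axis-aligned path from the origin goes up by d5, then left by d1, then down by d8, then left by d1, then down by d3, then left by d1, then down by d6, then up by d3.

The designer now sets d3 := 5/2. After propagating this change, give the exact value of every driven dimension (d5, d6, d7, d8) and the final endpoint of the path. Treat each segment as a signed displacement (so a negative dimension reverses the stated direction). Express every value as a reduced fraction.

d5 = 69/8
d6 = 1/2
d7 = 5
d8 = -34
endpoint = (-39, 337/8)

Apply edit: d3 := 5/2
  d5 = 10 + d3/4 - d2 = 69/8
  d6 = d3/5 = 1/2
  d7 = d3*2 = 5
  d8 = d6 - d5*4 = -34
Walk from origin (0, 0):
  seg 1: up by d5 = 69/8 → (0, 69/8)
  seg 2: left by d1 = 13 → (-13, 69/8)
  seg 3: down by d8 = -34 → (-13, 341/8)
  seg 4: left by d1 = 13 → (-26, 341/8)
  seg 5: down by d3 = 5/2 → (-26, 321/8)
  seg 6: left by d1 = 13 → (-39, 321/8)
  seg 7: down by d6 = 1/2 → (-39, 317/8)
  seg 8: up by d3 = 5/2 → (-39, 337/8)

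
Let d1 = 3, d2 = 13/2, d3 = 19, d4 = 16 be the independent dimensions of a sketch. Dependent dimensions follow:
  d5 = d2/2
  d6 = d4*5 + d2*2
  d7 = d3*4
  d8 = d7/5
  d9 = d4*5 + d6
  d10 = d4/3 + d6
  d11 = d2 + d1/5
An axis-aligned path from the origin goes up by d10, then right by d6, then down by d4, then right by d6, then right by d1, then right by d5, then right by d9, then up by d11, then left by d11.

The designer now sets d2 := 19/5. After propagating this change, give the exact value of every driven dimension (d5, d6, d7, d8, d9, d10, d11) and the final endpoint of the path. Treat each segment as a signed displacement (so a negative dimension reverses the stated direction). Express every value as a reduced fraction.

d5 = 19/10
d6 = 438/5
d7 = 76
d8 = 76/5
d9 = 838/5
d10 = 1394/15
d11 = 22/5
endpoint = (3433/10, 244/3)

Apply edit: d2 := 19/5
  d5 = d2/2 = 19/10
  d6 = d4*5 + d2*2 = 438/5
  d7 = d3*4 = 76
  d8 = d7/5 = 76/5
  d9 = d4*5 + d6 = 838/5
  d10 = d4/3 + d6 = 1394/15
  d11 = d2 + d1/5 = 22/5
Walk from origin (0, 0):
  seg 1: up by d10 = 1394/15 → (0, 1394/15)
  seg 2: right by d6 = 438/5 → (438/5, 1394/15)
  seg 3: down by d4 = 16 → (438/5, 1154/15)
  seg 4: right by d6 = 438/5 → (876/5, 1154/15)
  seg 5: right by d1 = 3 → (891/5, 1154/15)
  seg 6: right by d5 = 19/10 → (1801/10, 1154/15)
  seg 7: right by d9 = 838/5 → (3477/10, 1154/15)
  seg 8: up by d11 = 22/5 → (3477/10, 244/3)
  seg 9: left by d11 = 22/5 → (3433/10, 244/3)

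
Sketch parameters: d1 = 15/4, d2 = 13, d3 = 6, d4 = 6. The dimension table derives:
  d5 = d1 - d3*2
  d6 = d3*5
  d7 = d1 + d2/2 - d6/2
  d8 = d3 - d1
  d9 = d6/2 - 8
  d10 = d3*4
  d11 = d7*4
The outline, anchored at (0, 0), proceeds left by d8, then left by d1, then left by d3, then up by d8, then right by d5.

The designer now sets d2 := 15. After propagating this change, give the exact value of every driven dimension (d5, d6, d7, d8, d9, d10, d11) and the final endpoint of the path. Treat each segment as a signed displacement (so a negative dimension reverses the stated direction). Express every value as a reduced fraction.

d5 = -33/4
d6 = 30
d7 = -15/4
d8 = 9/4
d9 = 7
d10 = 24
d11 = -15
endpoint = (-81/4, 9/4)

Apply edit: d2 := 15
  d5 = d1 - d3*2 = -33/4
  d6 = d3*5 = 30
  d7 = d1 + d2/2 - d6/2 = -15/4
  d8 = d3 - d1 = 9/4
  d9 = d6/2 - 8 = 7
  d10 = d3*4 = 24
  d11 = d7*4 = -15
Walk from origin (0, 0):
  seg 1: left by d8 = 9/4 → (-9/4, 0)
  seg 2: left by d1 = 15/4 → (-6, 0)
  seg 3: left by d3 = 6 → (-12, 0)
  seg 4: up by d8 = 9/4 → (-12, 9/4)
  seg 5: right by d5 = -33/4 → (-81/4, 9/4)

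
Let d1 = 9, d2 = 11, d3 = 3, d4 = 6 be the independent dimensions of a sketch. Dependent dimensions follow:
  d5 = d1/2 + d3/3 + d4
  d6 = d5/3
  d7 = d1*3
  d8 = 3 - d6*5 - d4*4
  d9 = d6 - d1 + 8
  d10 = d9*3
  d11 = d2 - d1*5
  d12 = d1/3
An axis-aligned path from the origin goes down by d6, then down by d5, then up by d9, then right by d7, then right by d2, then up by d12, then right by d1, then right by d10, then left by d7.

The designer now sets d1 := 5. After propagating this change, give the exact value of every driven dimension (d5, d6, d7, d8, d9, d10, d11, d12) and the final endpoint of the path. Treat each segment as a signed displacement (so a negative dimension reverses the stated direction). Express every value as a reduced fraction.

d5 = 19/2
d6 = 19/6
d7 = 15
d8 = -221/6
d9 = 37/6
d10 = 37/2
d11 = -14
d12 = 5/3
endpoint = (69/2, -29/6)

Apply edit: d1 := 5
  d5 = d1/2 + d3/3 + d4 = 19/2
  d6 = d5/3 = 19/6
  d7 = d1*3 = 15
  d8 = 3 - d6*5 - d4*4 = -221/6
  d9 = d6 - d1 + 8 = 37/6
  d10 = d9*3 = 37/2
  d11 = d2 - d1*5 = -14
  d12 = d1/3 = 5/3
Walk from origin (0, 0):
  seg 1: down by d6 = 19/6 → (0, -19/6)
  seg 2: down by d5 = 19/2 → (0, -38/3)
  seg 3: up by d9 = 37/6 → (0, -13/2)
  seg 4: right by d7 = 15 → (15, -13/2)
  seg 5: right by d2 = 11 → (26, -13/2)
  seg 6: up by d12 = 5/3 → (26, -29/6)
  seg 7: right by d1 = 5 → (31, -29/6)
  seg 8: right by d10 = 37/2 → (99/2, -29/6)
  seg 9: left by d7 = 15 → (69/2, -29/6)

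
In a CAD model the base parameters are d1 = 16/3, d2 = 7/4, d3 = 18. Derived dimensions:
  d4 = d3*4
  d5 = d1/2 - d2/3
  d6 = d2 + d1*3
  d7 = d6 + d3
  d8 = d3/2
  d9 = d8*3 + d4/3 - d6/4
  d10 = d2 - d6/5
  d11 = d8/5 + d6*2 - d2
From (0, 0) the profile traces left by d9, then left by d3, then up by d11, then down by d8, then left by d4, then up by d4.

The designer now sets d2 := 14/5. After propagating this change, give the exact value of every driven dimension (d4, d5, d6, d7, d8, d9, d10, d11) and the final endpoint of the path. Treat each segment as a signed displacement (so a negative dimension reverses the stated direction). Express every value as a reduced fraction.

d4 = 72
d5 = 26/15
d6 = 94/5
d7 = 184/5
d8 = 9
d9 = 463/10
d10 = -24/25
d11 = 183/5
endpoint = (-1363/10, 498/5)

Apply edit: d2 := 14/5
  d4 = d3*4 = 72
  d5 = d1/2 - d2/3 = 26/15
  d6 = d2 + d1*3 = 94/5
  d7 = d6 + d3 = 184/5
  d8 = d3/2 = 9
  d9 = d8*3 + d4/3 - d6/4 = 463/10
  d10 = d2 - d6/5 = -24/25
  d11 = d8/5 + d6*2 - d2 = 183/5
Walk from origin (0, 0):
  seg 1: left by d9 = 463/10 → (-463/10, 0)
  seg 2: left by d3 = 18 → (-643/10, 0)
  seg 3: up by d11 = 183/5 → (-643/10, 183/5)
  seg 4: down by d8 = 9 → (-643/10, 138/5)
  seg 5: left by d4 = 72 → (-1363/10, 138/5)
  seg 6: up by d4 = 72 → (-1363/10, 498/5)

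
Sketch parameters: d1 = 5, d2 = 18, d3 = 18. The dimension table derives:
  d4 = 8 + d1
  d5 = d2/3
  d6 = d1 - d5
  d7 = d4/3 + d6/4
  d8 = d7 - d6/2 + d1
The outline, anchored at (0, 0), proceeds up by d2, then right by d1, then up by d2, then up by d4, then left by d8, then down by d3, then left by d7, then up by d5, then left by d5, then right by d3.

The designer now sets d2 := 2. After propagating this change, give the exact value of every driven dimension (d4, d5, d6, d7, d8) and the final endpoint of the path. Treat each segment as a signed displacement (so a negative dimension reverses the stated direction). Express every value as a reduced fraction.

Apply edit: d2 := 2
  d4 = 8 + d1 = 13
  d5 = d2/3 = 2/3
  d6 = d1 - d5 = 13/3
  d7 = d4/3 + d6/4 = 65/12
  d8 = d7 - d6/2 + d1 = 33/4
Walk from origin (0, 0):
  seg 1: up by d2 = 2 → (0, 2)
  seg 2: right by d1 = 5 → (5, 2)
  seg 3: up by d2 = 2 → (5, 4)
  seg 4: up by d4 = 13 → (5, 17)
  seg 5: left by d8 = 33/4 → (-13/4, 17)
  seg 6: down by d3 = 18 → (-13/4, -1)
  seg 7: left by d7 = 65/12 → (-26/3, -1)
  seg 8: up by d5 = 2/3 → (-26/3, -1/3)
  seg 9: left by d5 = 2/3 → (-28/3, -1/3)
  seg 10: right by d3 = 18 → (26/3, -1/3)

d4 = 13
d5 = 2/3
d6 = 13/3
d7 = 65/12
d8 = 33/4
endpoint = (26/3, -1/3)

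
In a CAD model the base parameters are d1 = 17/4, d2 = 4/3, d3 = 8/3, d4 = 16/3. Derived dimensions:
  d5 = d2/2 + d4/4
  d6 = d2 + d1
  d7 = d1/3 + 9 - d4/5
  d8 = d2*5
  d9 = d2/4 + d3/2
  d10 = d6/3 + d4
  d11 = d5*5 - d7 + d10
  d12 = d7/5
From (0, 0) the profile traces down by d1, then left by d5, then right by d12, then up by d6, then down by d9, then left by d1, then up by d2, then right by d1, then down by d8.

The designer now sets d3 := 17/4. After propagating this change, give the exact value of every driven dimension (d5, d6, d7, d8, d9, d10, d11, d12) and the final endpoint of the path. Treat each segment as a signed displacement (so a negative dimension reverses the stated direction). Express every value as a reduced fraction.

Apply edit: d3 := 17/4
  d5 = d2/2 + d4/4 = 2
  d6 = d2 + d1 = 67/12
  d7 = d1/3 + 9 - d4/5 = 187/20
  d8 = d2*5 = 20/3
  d9 = d2/4 + d3/2 = 59/24
  d10 = d6/3 + d4 = 259/36
  d11 = d5*5 - d7 + d10 = 353/45
  d12 = d7/5 = 187/100
Walk from origin (0, 0):
  seg 1: down by d1 = 17/4 → (0, -17/4)
  seg 2: left by d5 = 2 → (-2, -17/4)
  seg 3: right by d12 = 187/100 → (-13/100, -17/4)
  seg 4: up by d6 = 67/12 → (-13/100, 4/3)
  seg 5: down by d9 = 59/24 → (-13/100, -9/8)
  seg 6: left by d1 = 17/4 → (-219/50, -9/8)
  seg 7: up by d2 = 4/3 → (-219/50, 5/24)
  seg 8: right by d1 = 17/4 → (-13/100, 5/24)
  seg 9: down by d8 = 20/3 → (-13/100, -155/24)

d5 = 2
d6 = 67/12
d7 = 187/20
d8 = 20/3
d9 = 59/24
d10 = 259/36
d11 = 353/45
d12 = 187/100
endpoint = (-13/100, -155/24)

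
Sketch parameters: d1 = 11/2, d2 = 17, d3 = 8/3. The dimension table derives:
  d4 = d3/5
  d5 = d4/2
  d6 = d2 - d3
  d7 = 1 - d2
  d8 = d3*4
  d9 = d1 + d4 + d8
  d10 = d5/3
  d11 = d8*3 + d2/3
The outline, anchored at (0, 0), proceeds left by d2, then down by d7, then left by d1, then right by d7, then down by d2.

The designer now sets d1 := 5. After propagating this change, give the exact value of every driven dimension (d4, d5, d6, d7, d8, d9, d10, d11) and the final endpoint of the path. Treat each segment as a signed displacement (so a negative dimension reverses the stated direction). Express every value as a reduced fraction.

Apply edit: d1 := 5
  d4 = d3/5 = 8/15
  d5 = d4/2 = 4/15
  d6 = d2 - d3 = 43/3
  d7 = 1 - d2 = -16
  d8 = d3*4 = 32/3
  d9 = d1 + d4 + d8 = 81/5
  d10 = d5/3 = 4/45
  d11 = d8*3 + d2/3 = 113/3
Walk from origin (0, 0):
  seg 1: left by d2 = 17 → (-17, 0)
  seg 2: down by d7 = -16 → (-17, 16)
  seg 3: left by d1 = 5 → (-22, 16)
  seg 4: right by d7 = -16 → (-38, 16)
  seg 5: down by d2 = 17 → (-38, -1)

d4 = 8/15
d5 = 4/15
d6 = 43/3
d7 = -16
d8 = 32/3
d9 = 81/5
d10 = 4/45
d11 = 113/3
endpoint = (-38, -1)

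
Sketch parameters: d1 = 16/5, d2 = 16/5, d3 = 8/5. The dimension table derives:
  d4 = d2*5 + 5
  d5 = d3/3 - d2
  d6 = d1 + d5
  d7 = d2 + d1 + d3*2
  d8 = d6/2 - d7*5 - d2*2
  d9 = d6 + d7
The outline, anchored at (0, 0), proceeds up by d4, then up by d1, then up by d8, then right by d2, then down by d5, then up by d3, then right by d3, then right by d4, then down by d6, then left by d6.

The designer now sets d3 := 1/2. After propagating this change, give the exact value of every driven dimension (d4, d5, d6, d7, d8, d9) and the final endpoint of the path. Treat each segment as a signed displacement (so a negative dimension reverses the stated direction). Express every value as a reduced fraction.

Apply edit: d3 := 1/2
  d4 = d2*5 + 5 = 21
  d5 = d3/3 - d2 = -91/30
  d6 = d1 + d5 = 1/6
  d7 = d2 + d1 + d3*2 = 37/5
  d8 = d6/2 - d7*5 - d2*2 = -2599/60
  d9 = d6 + d7 = 227/30
Walk from origin (0, 0):
  seg 1: up by d4 = 21 → (0, 21)
  seg 2: up by d1 = 16/5 → (0, 121/5)
  seg 3: up by d8 = -2599/60 → (0, -1147/60)
  seg 4: right by d2 = 16/5 → (16/5, -1147/60)
  seg 5: down by d5 = -91/30 → (16/5, -193/12)
  seg 6: up by d3 = 1/2 → (16/5, -187/12)
  seg 7: right by d3 = 1/2 → (37/10, -187/12)
  seg 8: right by d4 = 21 → (247/10, -187/12)
  seg 9: down by d6 = 1/6 → (247/10, -63/4)
  seg 10: left by d6 = 1/6 → (368/15, -63/4)

d4 = 21
d5 = -91/30
d6 = 1/6
d7 = 37/5
d8 = -2599/60
d9 = 227/30
endpoint = (368/15, -63/4)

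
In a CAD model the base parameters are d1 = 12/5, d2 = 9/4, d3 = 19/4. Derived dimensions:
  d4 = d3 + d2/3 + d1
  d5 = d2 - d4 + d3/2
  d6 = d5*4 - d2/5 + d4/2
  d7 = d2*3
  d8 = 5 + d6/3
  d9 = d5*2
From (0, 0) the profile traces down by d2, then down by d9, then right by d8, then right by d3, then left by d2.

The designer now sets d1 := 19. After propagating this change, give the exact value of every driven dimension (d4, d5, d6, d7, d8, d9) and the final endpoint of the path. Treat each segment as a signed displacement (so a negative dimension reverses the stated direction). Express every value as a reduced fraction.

d4 = 49/2
d5 = -159/8
d6 = -677/10
d7 = 27/4
d8 = -527/30
d9 = -159/4
endpoint = (-226/15, 75/2)

Apply edit: d1 := 19
  d4 = d3 + d2/3 + d1 = 49/2
  d5 = d2 - d4 + d3/2 = -159/8
  d6 = d5*4 - d2/5 + d4/2 = -677/10
  d7 = d2*3 = 27/4
  d8 = 5 + d6/3 = -527/30
  d9 = d5*2 = -159/4
Walk from origin (0, 0):
  seg 1: down by d2 = 9/4 → (0, -9/4)
  seg 2: down by d9 = -159/4 → (0, 75/2)
  seg 3: right by d8 = -527/30 → (-527/30, 75/2)
  seg 4: right by d3 = 19/4 → (-769/60, 75/2)
  seg 5: left by d2 = 9/4 → (-226/15, 75/2)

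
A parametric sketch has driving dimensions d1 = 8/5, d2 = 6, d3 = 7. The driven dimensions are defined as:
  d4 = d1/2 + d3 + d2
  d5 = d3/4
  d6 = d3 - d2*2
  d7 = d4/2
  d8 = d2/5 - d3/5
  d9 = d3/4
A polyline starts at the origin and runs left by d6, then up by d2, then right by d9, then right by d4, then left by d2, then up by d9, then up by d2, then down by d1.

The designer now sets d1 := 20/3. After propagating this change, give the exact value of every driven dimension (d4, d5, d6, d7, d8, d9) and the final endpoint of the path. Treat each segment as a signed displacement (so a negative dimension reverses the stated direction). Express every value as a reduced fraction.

d4 = 49/3
d5 = 7/4
d6 = -5
d7 = 49/6
d8 = -1/5
d9 = 7/4
endpoint = (205/12, 85/12)

Apply edit: d1 := 20/3
  d4 = d1/2 + d3 + d2 = 49/3
  d5 = d3/4 = 7/4
  d6 = d3 - d2*2 = -5
  d7 = d4/2 = 49/6
  d8 = d2/5 - d3/5 = -1/5
  d9 = d3/4 = 7/4
Walk from origin (0, 0):
  seg 1: left by d6 = -5 → (5, 0)
  seg 2: up by d2 = 6 → (5, 6)
  seg 3: right by d9 = 7/4 → (27/4, 6)
  seg 4: right by d4 = 49/3 → (277/12, 6)
  seg 5: left by d2 = 6 → (205/12, 6)
  seg 6: up by d9 = 7/4 → (205/12, 31/4)
  seg 7: up by d2 = 6 → (205/12, 55/4)
  seg 8: down by d1 = 20/3 → (205/12, 85/12)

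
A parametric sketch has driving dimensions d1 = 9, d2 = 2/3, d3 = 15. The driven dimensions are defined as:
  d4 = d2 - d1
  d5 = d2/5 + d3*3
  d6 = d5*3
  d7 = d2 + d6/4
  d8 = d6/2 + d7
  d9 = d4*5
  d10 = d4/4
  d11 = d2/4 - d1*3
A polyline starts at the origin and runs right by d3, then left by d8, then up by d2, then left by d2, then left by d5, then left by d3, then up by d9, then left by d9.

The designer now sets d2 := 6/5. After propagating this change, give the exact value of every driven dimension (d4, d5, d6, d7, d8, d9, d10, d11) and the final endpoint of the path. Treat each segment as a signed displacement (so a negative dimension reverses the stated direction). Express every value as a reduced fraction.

d4 = -39/5
d5 = 1131/25
d6 = 3393/25
d7 = 3513/100
d8 = 10299/100
d9 = -39
d10 = -39/20
d11 = -267/10
endpoint = (-11043/100, -189/5)

Apply edit: d2 := 6/5
  d4 = d2 - d1 = -39/5
  d5 = d2/5 + d3*3 = 1131/25
  d6 = d5*3 = 3393/25
  d7 = d2 + d6/4 = 3513/100
  d8 = d6/2 + d7 = 10299/100
  d9 = d4*5 = -39
  d10 = d4/4 = -39/20
  d11 = d2/4 - d1*3 = -267/10
Walk from origin (0, 0):
  seg 1: right by d3 = 15 → (15, 0)
  seg 2: left by d8 = 10299/100 → (-8799/100, 0)
  seg 3: up by d2 = 6/5 → (-8799/100, 6/5)
  seg 4: left by d2 = 6/5 → (-8919/100, 6/5)
  seg 5: left by d5 = 1131/25 → (-13443/100, 6/5)
  seg 6: left by d3 = 15 → (-14943/100, 6/5)
  seg 7: up by d9 = -39 → (-14943/100, -189/5)
  seg 8: left by d9 = -39 → (-11043/100, -189/5)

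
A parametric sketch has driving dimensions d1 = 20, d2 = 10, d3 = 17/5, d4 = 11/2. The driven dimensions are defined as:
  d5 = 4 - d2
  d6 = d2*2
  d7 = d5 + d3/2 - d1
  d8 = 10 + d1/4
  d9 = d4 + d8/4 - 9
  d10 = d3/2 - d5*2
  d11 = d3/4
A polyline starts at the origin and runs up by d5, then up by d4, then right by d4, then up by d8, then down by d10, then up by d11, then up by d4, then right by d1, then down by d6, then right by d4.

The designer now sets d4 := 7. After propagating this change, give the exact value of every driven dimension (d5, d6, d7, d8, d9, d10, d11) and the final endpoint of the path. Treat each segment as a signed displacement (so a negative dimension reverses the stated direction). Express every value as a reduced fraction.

d5 = -6
d6 = 20
d7 = -243/10
d8 = 15
d9 = 7/4
d10 = 137/10
d11 = 17/20
endpoint = (34, -197/20)

Apply edit: d4 := 7
  d5 = 4 - d2 = -6
  d6 = d2*2 = 20
  d7 = d5 + d3/2 - d1 = -243/10
  d8 = 10 + d1/4 = 15
  d9 = d4 + d8/4 - 9 = 7/4
  d10 = d3/2 - d5*2 = 137/10
  d11 = d3/4 = 17/20
Walk from origin (0, 0):
  seg 1: up by d5 = -6 → (0, -6)
  seg 2: up by d4 = 7 → (0, 1)
  seg 3: right by d4 = 7 → (7, 1)
  seg 4: up by d8 = 15 → (7, 16)
  seg 5: down by d10 = 137/10 → (7, 23/10)
  seg 6: up by d11 = 17/20 → (7, 63/20)
  seg 7: up by d4 = 7 → (7, 203/20)
  seg 8: right by d1 = 20 → (27, 203/20)
  seg 9: down by d6 = 20 → (27, -197/20)
  seg 10: right by d4 = 7 → (34, -197/20)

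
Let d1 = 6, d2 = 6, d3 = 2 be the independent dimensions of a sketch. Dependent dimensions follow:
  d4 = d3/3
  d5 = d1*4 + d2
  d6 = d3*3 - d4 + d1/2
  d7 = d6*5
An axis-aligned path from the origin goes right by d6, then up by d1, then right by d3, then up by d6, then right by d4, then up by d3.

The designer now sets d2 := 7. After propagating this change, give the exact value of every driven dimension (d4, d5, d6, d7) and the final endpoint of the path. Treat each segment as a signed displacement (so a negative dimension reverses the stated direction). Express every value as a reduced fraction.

d4 = 2/3
d5 = 31
d6 = 25/3
d7 = 125/3
endpoint = (11, 49/3)

Apply edit: d2 := 7
  d4 = d3/3 = 2/3
  d5 = d1*4 + d2 = 31
  d6 = d3*3 - d4 + d1/2 = 25/3
  d7 = d6*5 = 125/3
Walk from origin (0, 0):
  seg 1: right by d6 = 25/3 → (25/3, 0)
  seg 2: up by d1 = 6 → (25/3, 6)
  seg 3: right by d3 = 2 → (31/3, 6)
  seg 4: up by d6 = 25/3 → (31/3, 43/3)
  seg 5: right by d4 = 2/3 → (11, 43/3)
  seg 6: up by d3 = 2 → (11, 49/3)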